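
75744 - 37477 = 38267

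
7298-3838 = 3460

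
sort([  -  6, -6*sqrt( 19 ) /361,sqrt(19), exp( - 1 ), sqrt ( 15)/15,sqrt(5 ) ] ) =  [ - 6 , - 6 * sqrt( 19 ) /361, sqrt ( 15 )/15,exp( - 1), sqrt ( 5),  sqrt(19 )]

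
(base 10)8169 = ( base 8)17751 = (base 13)3945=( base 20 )1089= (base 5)230134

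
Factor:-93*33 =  - 3069 = -3^2 * 11^1*31^1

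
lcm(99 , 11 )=99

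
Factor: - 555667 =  - 7^1*163^1*487^1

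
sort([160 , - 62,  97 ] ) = [ - 62,  97,160]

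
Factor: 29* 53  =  1537=29^1*53^1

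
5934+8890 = 14824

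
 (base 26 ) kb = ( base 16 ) 213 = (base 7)1356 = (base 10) 531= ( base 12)383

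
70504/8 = 8813 = 8813.00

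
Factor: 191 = 191^1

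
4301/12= 358 + 5/12 = 358.42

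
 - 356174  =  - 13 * 27398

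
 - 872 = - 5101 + 4229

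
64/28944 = 4/1809 = 0.00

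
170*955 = 162350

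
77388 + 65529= 142917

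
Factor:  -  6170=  - 2^1* 5^1*617^1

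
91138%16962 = 6328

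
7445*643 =4787135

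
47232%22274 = 2684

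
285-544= - 259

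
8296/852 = 9+157/213 = 9.74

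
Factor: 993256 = 2^3*11^1*11287^1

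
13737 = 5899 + 7838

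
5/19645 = 1/3929   =  0.00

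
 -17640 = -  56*315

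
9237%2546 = 1599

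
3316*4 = 13264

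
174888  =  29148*6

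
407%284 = 123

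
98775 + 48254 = 147029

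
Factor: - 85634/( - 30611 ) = 2^1*7^( - 1 )*47^1*911^1*4373^(-1 )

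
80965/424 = 190+405/424 = 190.96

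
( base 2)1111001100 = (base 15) 44c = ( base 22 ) 204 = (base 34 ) SK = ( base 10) 972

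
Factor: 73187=163^1*  449^1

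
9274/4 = 2318 + 1/2= 2318.50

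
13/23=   13/23 = 0.57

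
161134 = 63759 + 97375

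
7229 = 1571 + 5658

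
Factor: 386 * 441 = 170226 = 2^1*3^2 * 7^2*193^1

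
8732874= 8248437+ 484437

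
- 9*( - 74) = 666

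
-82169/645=-128 + 391/645= - 127.39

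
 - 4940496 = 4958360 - 9898856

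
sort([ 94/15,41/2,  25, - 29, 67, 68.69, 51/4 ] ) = [-29, 94/15, 51/4, 41/2, 25, 67, 68.69 ]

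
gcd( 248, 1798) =62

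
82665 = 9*9185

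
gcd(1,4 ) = 1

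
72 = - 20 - -92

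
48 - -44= 92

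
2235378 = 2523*886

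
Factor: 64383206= 2^1*32191603^1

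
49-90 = - 41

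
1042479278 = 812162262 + 230317016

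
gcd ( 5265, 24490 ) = 5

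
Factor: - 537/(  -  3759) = 1/7 = 7^( - 1)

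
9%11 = 9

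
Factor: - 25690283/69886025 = - 5^( - 2)*11^ ( - 1)*67^ ( - 1)*523^1 * 3793^( - 1)*49121^1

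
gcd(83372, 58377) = 1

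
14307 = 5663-- 8644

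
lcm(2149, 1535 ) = 10745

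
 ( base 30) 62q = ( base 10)5486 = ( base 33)518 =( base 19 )F3E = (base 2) 1010101101110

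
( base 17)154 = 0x17A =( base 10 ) 378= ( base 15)1A3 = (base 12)276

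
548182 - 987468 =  - 439286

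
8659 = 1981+6678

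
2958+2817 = 5775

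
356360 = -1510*( - 236)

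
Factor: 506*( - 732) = - 370392 =- 2^3*3^1*11^1*23^1 * 61^1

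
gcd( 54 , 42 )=6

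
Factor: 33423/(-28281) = -13/11 = - 11^( - 1)*13^1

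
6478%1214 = 408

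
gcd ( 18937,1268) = 1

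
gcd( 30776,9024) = 8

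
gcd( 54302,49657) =1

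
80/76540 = 4/3827= 0.00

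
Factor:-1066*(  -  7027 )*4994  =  37408965308 = 2^2*11^1*13^1*41^1*227^1*7027^1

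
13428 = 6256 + 7172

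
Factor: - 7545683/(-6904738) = 2^( - 1)* 23^( - 1)*43^1*367^( - 1 )*409^ ( - 1)*175481^1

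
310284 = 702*442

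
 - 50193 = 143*( - 351 ) 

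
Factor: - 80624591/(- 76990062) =2^(-1 )*3^ ( - 1)*17^1*37^1*5573^1*557899^(  -  1 )= 3505417/3347394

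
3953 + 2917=6870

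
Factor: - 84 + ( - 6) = - 90 = - 2^1 * 3^2*5^1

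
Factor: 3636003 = 3^1*7^1*41^2*103^1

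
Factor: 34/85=2/5 = 2^1 *5^( - 1)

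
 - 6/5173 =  - 6/5173=   -0.00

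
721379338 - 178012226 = 543367112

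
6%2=0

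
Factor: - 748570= - 2^1*5^1*74857^1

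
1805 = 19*95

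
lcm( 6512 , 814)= 6512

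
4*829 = 3316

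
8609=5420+3189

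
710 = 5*142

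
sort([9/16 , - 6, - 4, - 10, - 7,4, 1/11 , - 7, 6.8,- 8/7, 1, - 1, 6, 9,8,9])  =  [ - 10, - 7,-7  , - 6, - 4, - 8/7 , - 1,1/11, 9/16, 1, 4, 6,  6.8, 8, 9,9 ] 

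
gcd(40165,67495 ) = 5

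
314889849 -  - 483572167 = 798462016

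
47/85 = 47/85= 0.55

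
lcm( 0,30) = 0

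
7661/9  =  851+ 2/9 = 851.22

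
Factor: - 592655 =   -  5^1*7^2*41^1*59^1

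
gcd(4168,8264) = 8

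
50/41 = 1 + 9/41  =  1.22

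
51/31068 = 17/10356 = 0.00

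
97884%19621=19400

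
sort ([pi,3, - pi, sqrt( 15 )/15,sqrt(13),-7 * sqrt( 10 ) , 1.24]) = [ - 7*sqrt( 10), - pi,sqrt(  15)/15 , 1.24,3,pi,sqrt(13)]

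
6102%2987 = 128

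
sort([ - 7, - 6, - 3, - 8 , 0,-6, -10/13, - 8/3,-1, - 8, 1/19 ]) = [-8,-8, - 7, - 6 , - 6,- 3, - 8/3, - 1,- 10/13,  0  ,  1/19 ]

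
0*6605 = 0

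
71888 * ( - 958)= - 68868704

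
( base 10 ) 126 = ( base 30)46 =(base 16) 7e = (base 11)105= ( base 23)5B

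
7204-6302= 902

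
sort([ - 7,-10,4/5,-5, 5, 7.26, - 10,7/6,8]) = [ - 10, - 10, - 7,  -  5, 4/5, 7/6,5,7.26 , 8 ]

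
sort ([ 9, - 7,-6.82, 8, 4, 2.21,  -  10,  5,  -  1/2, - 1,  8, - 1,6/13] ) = [ - 10  ,  -  7, - 6.82, - 1, - 1,  -  1/2,6/13,2.21,4 , 5,8,8,9 ] 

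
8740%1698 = 250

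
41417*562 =23276354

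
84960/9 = 9440 = 9440.00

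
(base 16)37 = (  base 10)55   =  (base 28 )1r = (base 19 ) 2h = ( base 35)1K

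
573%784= 573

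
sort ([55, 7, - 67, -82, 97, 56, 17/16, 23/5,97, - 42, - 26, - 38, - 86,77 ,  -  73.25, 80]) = [ - 86, - 82,-73.25, - 67 , - 42,-38,-26,17/16,23/5, 7, 55, 56, 77, 80, 97, 97]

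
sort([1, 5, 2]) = [1, 2, 5 ] 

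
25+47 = 72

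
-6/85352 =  - 1+42673/42676 = - 0.00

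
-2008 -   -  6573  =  4565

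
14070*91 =1280370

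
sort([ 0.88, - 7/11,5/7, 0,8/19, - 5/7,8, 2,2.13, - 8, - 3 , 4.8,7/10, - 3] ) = [ - 8,-3, - 3, - 5/7, - 7/11,0,8/19,7/10,5/7 , 0.88, 2,2.13,  4.8, 8]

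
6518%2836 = 846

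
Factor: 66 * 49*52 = 2^3 * 3^1 * 7^2*11^1*13^1 = 168168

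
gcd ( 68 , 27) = 1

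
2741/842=3 +215/842= 3.26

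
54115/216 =54115/216  =  250.53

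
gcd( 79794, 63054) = 558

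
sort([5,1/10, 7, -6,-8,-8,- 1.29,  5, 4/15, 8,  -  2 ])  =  [-8,-8, - 6, -2,-1.29, 1/10  ,  4/15, 5, 5, 7, 8 ] 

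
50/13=50/13 =3.85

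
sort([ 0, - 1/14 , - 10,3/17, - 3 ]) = [ - 10, - 3,- 1/14 , 0,  3/17 ]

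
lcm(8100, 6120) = 275400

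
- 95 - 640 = -735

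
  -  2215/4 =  - 2215/4 = - 553.75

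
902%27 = 11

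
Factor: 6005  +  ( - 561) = 5444 =2^2*1361^1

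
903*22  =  19866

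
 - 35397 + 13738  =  - 21659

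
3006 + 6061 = 9067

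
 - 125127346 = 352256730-477384076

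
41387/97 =41387/97=426.67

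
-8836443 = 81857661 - 90694104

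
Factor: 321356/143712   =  161/72 = 2^(  -  3 ) * 3^( - 2)*7^1 * 23^1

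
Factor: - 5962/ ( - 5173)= 2^1  *7^ ( - 1) * 11^1*271^1*739^( - 1)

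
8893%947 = 370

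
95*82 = 7790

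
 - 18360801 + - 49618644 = -67979445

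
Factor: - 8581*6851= - 13^1*17^1*31^1*8581^1 = -58788431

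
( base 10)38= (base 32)16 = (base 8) 46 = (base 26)1c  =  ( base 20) 1i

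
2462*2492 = 6135304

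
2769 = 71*39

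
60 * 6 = 360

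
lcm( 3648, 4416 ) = 83904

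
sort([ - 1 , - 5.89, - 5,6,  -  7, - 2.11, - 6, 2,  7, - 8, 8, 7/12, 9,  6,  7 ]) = [ - 8 ,  -  7, - 6,-5.89, - 5, - 2.11, - 1,7/12, 2, 6, 6, 7, 7, 8, 9]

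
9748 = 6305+3443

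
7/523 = 7/523=0.01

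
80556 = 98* 822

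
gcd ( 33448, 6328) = 904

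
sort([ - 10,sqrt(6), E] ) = [ - 10, sqrt(6),E] 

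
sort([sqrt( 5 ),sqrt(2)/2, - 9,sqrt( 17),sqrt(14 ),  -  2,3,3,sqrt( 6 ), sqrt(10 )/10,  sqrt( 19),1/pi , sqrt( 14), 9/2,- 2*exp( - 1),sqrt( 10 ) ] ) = [- 9, - 2, -2 * exp(-1 ),sqrt(10 ) /10 , 1/pi,sqrt( 2)/2,sqrt(5 ),  sqrt(6 ), 3,3, sqrt(10 ),sqrt(14), sqrt(14), sqrt(17 ),sqrt(19), 9/2 ]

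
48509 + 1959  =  50468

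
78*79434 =6195852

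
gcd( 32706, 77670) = 18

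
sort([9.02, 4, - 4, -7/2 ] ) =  [-4, - 7/2, 4, 9.02] 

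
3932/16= 983/4= 245.75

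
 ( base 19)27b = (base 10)866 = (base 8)1542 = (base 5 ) 11431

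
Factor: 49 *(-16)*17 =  - 2^4 * 7^2*17^1=- 13328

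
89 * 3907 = 347723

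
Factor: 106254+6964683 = 3^1*61^1*38639^1 = 7070937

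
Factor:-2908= - 2^2 * 727^1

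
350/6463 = 350/6463 = 0.05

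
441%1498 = 441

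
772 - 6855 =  - 6083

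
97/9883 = 97/9883= 0.01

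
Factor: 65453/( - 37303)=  - 7^( - 1) * 29^1*37^1 * 61^1 * 73^( - 2 )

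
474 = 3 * 158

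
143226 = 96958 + 46268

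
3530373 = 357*9889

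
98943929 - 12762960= 86180969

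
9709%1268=833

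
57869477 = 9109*6353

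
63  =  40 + 23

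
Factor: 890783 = 17^1*61^1*859^1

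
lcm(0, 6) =0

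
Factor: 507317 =507317^1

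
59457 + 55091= 114548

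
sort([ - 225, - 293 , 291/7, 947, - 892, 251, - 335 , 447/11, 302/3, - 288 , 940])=[ - 892,-335, - 293,-288, - 225,447/11,  291/7,  302/3, 251,  940,947]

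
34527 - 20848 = 13679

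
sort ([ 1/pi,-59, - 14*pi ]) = [-59, - 14*pi, 1/pi] 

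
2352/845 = 2352/845 = 2.78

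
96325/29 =3321 + 16/29 = 3321.55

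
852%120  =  12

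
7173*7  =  50211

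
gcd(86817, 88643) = 1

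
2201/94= 23 + 39/94 =23.41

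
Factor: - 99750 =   -  2^1*3^1*5^3* 7^1*19^1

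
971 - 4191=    - 3220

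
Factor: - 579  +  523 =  -2^3*7^1  =  - 56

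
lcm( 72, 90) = 360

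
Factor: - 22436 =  - 2^2* 71^1*79^1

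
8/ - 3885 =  - 1+3877/3885 = - 0.00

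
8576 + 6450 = 15026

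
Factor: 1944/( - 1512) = - 3^2*7^(  -  1) = - 9/7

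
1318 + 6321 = 7639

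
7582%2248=838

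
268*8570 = 2296760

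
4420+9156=13576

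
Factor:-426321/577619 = -603/817=-3^2*19^( - 1)*43^( - 1)*67^1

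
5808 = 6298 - 490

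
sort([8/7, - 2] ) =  [ - 2,  8/7]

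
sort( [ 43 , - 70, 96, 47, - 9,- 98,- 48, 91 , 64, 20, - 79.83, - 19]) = [ - 98, - 79.83, - 70, - 48, - 19 , - 9, 20,43,47 , 64, 91, 96] 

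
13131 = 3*4377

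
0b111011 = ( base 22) 2F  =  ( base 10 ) 59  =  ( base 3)2012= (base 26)27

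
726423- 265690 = 460733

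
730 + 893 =1623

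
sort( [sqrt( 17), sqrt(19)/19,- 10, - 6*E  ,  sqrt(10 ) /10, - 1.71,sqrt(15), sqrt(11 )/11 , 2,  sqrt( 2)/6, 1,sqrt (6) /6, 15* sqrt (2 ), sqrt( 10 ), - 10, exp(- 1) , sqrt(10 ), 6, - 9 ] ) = [ - 6*E, - 10, - 10, - 9, - 1.71,sqrt( 19) /19, sqrt(2 ) /6,sqrt(11 )/11, sqrt( 10) /10,exp( - 1 ), sqrt(6) /6,1,2, sqrt(10), sqrt(10), sqrt( 15), sqrt(17 ), 6, 15*sqrt(2)]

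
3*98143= 294429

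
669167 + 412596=1081763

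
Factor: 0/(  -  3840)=0 = 0^1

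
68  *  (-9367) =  - 636956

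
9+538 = 547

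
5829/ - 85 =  - 69+36/85=- 68.58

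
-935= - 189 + -746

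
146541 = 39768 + 106773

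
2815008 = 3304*852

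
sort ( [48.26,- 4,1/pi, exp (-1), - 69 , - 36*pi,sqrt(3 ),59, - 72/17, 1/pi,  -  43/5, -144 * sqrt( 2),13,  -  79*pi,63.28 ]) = [ - 79*pi, - 144*sqrt( 2),-36*pi,  -  69,  -  43/5,-72/17, - 4, 1/pi, 1/pi,exp (- 1),  sqrt( 3 ),13, 48.26, 59, 63.28] 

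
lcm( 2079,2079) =2079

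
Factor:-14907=-3^1*4969^1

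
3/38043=1/12681 = 0.00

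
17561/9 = 1951 + 2/9 = 1951.22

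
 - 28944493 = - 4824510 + - 24119983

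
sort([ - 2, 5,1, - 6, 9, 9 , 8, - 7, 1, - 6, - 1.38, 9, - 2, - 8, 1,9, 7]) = [ - 8, - 7,-6, - 6,  -  2,  -  2, - 1.38, 1 , 1,1, 5,7, 8,9, 9 , 9,  9 ] 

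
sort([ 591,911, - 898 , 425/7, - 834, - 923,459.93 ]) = [ - 923  , - 898, - 834, 425/7, 459.93, 591,911 ] 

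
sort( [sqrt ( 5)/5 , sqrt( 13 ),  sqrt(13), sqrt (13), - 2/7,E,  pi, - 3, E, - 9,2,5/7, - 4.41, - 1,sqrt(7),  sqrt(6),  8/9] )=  [ - 9, - 4.41, - 3,-1,  -  2/7,sqrt( 5 ) /5,  5/7, 8/9, 2,sqrt( 6 ), sqrt(7 ),  E, E,  pi, sqrt( 13), sqrt( 13),sqrt(13 )]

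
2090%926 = 238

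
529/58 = 9 + 7/58 = 9.12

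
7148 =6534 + 614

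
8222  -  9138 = -916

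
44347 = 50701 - 6354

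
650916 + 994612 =1645528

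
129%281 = 129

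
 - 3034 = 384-3418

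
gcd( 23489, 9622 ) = 283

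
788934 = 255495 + 533439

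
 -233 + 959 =726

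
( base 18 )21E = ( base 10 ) 680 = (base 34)k0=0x2A8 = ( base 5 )10210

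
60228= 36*1673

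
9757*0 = 0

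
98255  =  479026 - 380771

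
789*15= 11835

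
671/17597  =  671/17597= 0.04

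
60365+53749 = 114114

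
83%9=2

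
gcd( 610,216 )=2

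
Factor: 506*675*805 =2^1*3^3*5^3*7^1*11^1* 23^2 =274947750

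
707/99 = 7 + 14/99 = 7.14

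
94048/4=23512 = 23512.00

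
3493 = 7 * 499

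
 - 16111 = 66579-82690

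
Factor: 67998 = 2^1*3^1*7^1*1619^1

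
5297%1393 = 1118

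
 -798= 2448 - 3246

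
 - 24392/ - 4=6098 + 0/1  =  6098.00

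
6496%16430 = 6496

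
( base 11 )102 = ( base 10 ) 123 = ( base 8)173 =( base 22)5d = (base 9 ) 146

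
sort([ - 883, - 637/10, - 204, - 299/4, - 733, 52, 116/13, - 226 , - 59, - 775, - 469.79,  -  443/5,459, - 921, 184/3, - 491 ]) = [ - 921,  -  883, - 775, - 733, - 491, - 469.79, - 226, - 204, - 443/5, - 299/4,  -  637/10, - 59, 116/13,52,184/3, 459]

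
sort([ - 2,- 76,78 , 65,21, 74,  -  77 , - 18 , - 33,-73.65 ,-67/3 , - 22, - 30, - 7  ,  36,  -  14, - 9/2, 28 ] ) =[ - 77,  -  76,- 73.65, - 33,-30 ,- 67/3, -22, - 18, - 14,-7, - 9/2, - 2, 21, 28 , 36, 65, 74, 78] 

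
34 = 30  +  4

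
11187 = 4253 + 6934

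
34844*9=313596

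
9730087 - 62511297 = - 52781210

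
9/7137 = 1/793 = 0.00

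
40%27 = 13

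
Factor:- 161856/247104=-3^( - 1 )*11^( - 1)*13^( - 1 )*281^1= - 281/429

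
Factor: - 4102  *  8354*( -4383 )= 150197117364 = 2^2*3^2*7^1* 293^1*487^1 * 4177^1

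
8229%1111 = 452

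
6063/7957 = 6063/7957 = 0.76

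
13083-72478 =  - 59395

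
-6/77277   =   - 1 + 25757/25759 = - 0.00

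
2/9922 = 1/4961 = 0.00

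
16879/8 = 16879/8 = 2109.88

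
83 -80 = 3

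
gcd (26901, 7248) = 3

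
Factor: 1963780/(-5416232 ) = - 490945/1354058= -2^(-1)*5^1*7^1*13^2 * 83^1*677029^ ( - 1)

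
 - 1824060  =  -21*86860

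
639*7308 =4669812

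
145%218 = 145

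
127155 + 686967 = 814122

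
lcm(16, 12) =48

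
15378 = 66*233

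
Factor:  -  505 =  - 5^1*101^1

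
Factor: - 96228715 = - 5^1*11^1*79^1*22147^1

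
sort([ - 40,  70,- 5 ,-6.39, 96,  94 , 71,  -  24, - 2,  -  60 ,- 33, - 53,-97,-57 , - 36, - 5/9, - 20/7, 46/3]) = [ - 97,-60, - 57, -53, - 40, - 36 , - 33, - 24 , - 6.39  , - 5, - 20/7, - 2, - 5/9,46/3,70,71,94, 96]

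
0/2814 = 0 = 0.00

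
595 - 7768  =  -7173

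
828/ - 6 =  - 138+0/1 =- 138.00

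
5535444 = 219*25276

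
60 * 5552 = 333120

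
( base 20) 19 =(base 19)1A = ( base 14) 21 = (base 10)29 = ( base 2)11101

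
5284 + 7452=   12736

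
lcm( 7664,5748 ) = 22992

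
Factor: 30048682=2^1*15024341^1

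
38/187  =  38/187= 0.20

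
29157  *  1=29157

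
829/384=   829/384=2.16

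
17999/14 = 1285 + 9/14 = 1285.64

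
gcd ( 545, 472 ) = 1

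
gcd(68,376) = 4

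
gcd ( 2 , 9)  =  1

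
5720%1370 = 240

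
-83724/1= - 83724 = - 83724.00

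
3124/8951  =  3124/8951=0.35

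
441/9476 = 441/9476  =  0.05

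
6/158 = 3/79=0.04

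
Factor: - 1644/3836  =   - 3/7 = -3^1*7^(-1)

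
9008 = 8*1126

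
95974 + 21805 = 117779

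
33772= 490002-456230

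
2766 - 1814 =952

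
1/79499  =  1/79499= 0.00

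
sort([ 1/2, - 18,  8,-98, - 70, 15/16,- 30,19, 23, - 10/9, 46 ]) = [ - 98 , - 70,-30,- 18 , - 10/9,1/2, 15/16, 8, 19 , 23,46]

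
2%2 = 0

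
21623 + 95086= 116709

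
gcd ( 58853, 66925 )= 1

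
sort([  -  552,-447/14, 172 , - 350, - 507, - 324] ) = [ - 552, -507,  -  350, - 324,-447/14,  172 ] 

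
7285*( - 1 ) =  - 7285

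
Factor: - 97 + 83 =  - 14 = - 2^1*7^1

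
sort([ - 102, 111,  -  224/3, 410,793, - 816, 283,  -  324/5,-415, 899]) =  [ -816, - 415 ,-102,-224/3,  -  324/5 , 111,283, 410,793,899] 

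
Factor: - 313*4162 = - 1302706= - 2^1*  313^1*2081^1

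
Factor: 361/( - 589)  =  -19^1*31^(  -  1)  =  -  19/31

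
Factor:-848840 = - 2^3*5^1*21221^1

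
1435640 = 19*75560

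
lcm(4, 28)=28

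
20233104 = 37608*538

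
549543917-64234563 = 485309354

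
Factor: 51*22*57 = 63954  =  2^1*3^2*11^1*17^1*19^1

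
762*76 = 57912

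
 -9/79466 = - 9/79466 = - 0.00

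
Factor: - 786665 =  - 5^1 * 11^1*14303^1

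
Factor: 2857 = 2857^1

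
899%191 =135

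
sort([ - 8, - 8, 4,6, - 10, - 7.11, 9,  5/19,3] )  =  [-10, - 8, - 8,-7.11 , 5/19,3, 4,  6,9] 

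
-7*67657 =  - 473599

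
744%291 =162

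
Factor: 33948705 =3^1 * 5^1*7^1*29^1*11149^1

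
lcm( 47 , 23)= 1081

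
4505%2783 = 1722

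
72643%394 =147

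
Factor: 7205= 5^1*11^1 * 131^1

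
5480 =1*5480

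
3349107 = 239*14013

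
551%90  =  11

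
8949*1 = 8949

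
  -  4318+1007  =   - 3311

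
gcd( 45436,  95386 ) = 74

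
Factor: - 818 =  -2^1*409^1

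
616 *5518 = 3399088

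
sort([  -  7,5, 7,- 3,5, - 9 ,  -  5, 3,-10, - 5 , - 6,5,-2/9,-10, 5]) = [-10, - 10, - 9, -7, - 6,-5,  -  5,-3, - 2/9, 3, 5, 5,5, 5 , 7 ]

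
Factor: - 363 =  - 3^1*11^2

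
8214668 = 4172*1969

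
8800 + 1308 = 10108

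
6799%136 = 135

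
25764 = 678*38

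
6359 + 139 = 6498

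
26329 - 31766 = - 5437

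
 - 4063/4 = -1016+1/4  =  - 1015.75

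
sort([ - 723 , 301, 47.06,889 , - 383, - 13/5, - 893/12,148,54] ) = [ - 723 , - 383, -893/12 , - 13/5,47.06, 54, 148 , 301,889 ]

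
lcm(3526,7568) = 310288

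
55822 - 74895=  - 19073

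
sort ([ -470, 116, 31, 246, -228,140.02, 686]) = [-470,- 228, 31, 116 , 140.02,246,686]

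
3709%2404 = 1305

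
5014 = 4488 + 526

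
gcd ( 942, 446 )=2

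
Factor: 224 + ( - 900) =-2^2 *13^2 =-676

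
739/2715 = 739/2715  =  0.27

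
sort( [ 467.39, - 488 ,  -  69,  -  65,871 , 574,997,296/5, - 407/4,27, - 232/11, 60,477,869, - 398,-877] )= [ - 877, - 488, - 398, - 407/4, - 69, - 65,-232/11 , 27, 296/5,60,467.39,  477 , 574,869,  871, 997 ] 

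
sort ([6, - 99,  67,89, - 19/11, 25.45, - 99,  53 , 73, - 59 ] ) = [ - 99 , - 99, - 59, - 19/11 , 6,25.45, 53,67, 73,89] 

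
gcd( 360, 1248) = 24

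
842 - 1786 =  - 944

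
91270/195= 468 + 2/39= 468.05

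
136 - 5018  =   - 4882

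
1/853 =1/853 = 0.00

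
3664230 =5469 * 670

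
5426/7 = 775 + 1/7 = 775.14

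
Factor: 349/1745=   1/5 = 5^( - 1)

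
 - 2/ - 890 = 1/445 = 0.00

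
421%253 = 168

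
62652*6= 375912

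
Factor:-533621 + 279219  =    -  2^1*131^1*971^1= - 254402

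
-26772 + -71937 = -98709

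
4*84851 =339404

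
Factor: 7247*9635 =69824845 = 5^1*41^1 * 47^1 *7247^1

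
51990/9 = 5776+ 2/3 = 5776.67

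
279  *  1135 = 316665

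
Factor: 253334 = 2^1 * 17^1 * 7451^1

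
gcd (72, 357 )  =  3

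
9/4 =2  +  1/4 = 2.25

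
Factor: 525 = 3^1*5^2*7^1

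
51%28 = 23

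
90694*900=81624600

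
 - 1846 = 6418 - 8264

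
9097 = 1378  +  7719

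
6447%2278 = 1891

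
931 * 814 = 757834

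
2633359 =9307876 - 6674517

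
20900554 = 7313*2858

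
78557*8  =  628456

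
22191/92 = 22191/92 = 241.21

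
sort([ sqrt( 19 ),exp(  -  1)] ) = [exp(-1), sqrt( 19) ]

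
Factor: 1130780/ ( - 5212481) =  - 2^2*5^1*7^1*41^1*197^1*1049^(-1 ) *4969^ (  -  1 )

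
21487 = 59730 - 38243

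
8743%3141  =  2461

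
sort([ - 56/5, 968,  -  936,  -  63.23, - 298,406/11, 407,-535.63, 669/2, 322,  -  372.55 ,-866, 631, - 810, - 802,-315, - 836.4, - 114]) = [ - 936,  -  866,  -  836.4,-810, - 802,-535.63, - 372.55,-315, -298, - 114, - 63.23, - 56/5, 406/11, 322, 669/2 , 407,631, 968 ]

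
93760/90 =9376/9 = 1041.78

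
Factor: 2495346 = 2^1*3^1 * 7^1*19^1 *53^1*59^1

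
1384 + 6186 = 7570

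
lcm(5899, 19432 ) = 330344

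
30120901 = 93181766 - 63060865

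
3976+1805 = 5781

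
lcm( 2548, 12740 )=12740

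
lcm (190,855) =1710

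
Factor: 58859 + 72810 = 131669=353^1*373^1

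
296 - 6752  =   - 6456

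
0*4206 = 0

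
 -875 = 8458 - 9333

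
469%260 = 209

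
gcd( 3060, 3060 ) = 3060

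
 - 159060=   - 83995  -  75065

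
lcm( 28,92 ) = 644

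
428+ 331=759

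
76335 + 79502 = 155837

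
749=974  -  225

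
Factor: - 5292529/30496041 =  - 3^(-3)*11^1*29^1*47^1*53^( - 1 )*101^ ( - 1)*211^( - 1)*353^1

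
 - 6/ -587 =6/587  =  0.01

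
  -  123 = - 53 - 70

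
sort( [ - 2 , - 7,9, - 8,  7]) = [ - 8,-7, - 2, 7, 9]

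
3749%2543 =1206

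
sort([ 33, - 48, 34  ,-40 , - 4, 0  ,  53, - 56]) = [ - 56,-48, - 40 ,-4, 0,33, 34, 53]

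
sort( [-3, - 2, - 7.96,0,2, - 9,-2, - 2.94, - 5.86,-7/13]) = [-9,  -  7.96,-5.86 , - 3,  -  2.94, - 2, - 2 , - 7/13,0 , 2]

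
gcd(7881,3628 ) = 1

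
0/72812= 0= 0.00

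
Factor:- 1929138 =-2^1*3^1*29^1* 11087^1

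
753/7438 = 753/7438 = 0.10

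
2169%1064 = 41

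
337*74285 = 25034045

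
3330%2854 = 476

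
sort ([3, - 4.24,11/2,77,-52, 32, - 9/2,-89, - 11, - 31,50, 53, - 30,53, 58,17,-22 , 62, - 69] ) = [ - 89, - 69, - 52, - 31, - 30, - 22, - 11, - 9/2, - 4.24,3,11/2,  17,  32 , 50, 53, 53 , 58,62,  77]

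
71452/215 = 332+72/215 = 332.33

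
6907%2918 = 1071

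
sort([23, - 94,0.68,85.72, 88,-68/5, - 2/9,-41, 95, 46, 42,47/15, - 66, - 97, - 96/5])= [-97, - 94,-66, - 41, - 96/5,-68/5,  -  2/9,0.68, 47/15, 23,42,46,85.72,88,95 ] 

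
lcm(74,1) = 74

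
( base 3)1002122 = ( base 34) NI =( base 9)1078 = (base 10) 800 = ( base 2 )1100100000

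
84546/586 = 42273/293  =  144.28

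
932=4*233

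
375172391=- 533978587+909150978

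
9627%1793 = 662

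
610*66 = 40260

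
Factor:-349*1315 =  - 458935= -  5^1  *  263^1 * 349^1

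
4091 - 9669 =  - 5578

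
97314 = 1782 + 95532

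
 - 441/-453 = 147/151 = 0.97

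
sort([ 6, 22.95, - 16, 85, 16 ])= [  -  16, 6,  16,22.95,85 ]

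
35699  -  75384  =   - 39685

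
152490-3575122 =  - 3422632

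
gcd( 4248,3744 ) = 72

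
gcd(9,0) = 9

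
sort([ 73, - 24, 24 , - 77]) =[ - 77, - 24,24, 73]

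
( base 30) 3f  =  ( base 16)69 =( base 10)105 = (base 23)4d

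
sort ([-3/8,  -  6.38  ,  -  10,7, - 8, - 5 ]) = [ - 10, - 8, - 6.38,  -  5, - 3/8, 7]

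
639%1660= 639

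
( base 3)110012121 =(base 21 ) K3G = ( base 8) 21303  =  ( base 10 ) 8899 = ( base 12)5197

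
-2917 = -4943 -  - 2026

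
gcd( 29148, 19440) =12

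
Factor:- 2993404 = - 2^2*23^1*32537^1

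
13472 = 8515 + 4957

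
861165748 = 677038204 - - 184127544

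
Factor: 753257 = 753257^1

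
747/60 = 12 + 9/20 = 12.45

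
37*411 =15207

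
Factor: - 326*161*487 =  - 2^1 *7^1* 23^1 *163^1 *487^1 =- 25560682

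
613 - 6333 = -5720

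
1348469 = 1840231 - 491762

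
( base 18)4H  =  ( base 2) 1011001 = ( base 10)89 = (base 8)131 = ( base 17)54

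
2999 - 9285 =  - 6286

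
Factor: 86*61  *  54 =283284 = 2^2 *3^3 * 43^1 * 61^1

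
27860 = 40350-12490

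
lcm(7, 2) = 14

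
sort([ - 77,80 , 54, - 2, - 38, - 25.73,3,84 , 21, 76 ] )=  [-77,-38,-25.73, - 2, 3, 21,54, 76, 80,84]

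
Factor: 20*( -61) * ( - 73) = 89060 =2^2 *5^1*61^1*73^1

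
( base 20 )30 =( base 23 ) 2e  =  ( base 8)74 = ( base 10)60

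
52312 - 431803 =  - 379491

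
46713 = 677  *69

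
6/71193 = 2/23731=0.00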